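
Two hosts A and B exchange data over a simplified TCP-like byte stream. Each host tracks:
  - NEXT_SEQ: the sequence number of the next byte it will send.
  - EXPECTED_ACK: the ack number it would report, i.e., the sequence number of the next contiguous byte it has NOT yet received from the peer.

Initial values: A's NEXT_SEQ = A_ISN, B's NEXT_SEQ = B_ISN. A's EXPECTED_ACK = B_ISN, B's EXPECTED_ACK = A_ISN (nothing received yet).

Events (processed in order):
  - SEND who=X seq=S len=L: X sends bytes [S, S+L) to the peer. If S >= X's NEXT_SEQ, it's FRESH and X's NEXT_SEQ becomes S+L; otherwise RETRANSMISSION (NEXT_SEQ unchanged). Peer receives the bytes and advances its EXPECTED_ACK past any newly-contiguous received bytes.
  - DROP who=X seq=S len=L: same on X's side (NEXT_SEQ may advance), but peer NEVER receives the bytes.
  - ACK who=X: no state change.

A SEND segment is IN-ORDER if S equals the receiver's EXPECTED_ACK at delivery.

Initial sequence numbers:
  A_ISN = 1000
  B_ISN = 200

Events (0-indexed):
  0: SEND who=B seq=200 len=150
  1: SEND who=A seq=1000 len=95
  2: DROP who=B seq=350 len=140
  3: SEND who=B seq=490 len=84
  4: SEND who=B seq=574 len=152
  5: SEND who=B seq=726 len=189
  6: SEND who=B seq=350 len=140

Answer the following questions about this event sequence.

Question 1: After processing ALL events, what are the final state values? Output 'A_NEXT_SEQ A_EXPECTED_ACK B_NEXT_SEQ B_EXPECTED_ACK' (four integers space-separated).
Answer: 1095 915 915 1095

Derivation:
After event 0: A_seq=1000 A_ack=350 B_seq=350 B_ack=1000
After event 1: A_seq=1095 A_ack=350 B_seq=350 B_ack=1095
After event 2: A_seq=1095 A_ack=350 B_seq=490 B_ack=1095
After event 3: A_seq=1095 A_ack=350 B_seq=574 B_ack=1095
After event 4: A_seq=1095 A_ack=350 B_seq=726 B_ack=1095
After event 5: A_seq=1095 A_ack=350 B_seq=915 B_ack=1095
After event 6: A_seq=1095 A_ack=915 B_seq=915 B_ack=1095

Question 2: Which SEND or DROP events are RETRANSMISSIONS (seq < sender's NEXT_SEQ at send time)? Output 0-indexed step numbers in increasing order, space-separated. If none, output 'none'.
Answer: 6

Derivation:
Step 0: SEND seq=200 -> fresh
Step 1: SEND seq=1000 -> fresh
Step 2: DROP seq=350 -> fresh
Step 3: SEND seq=490 -> fresh
Step 4: SEND seq=574 -> fresh
Step 5: SEND seq=726 -> fresh
Step 6: SEND seq=350 -> retransmit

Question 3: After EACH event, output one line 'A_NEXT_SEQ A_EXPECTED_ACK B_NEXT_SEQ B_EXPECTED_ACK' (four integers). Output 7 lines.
1000 350 350 1000
1095 350 350 1095
1095 350 490 1095
1095 350 574 1095
1095 350 726 1095
1095 350 915 1095
1095 915 915 1095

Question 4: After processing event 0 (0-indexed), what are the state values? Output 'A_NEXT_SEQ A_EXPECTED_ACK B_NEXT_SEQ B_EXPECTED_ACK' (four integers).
After event 0: A_seq=1000 A_ack=350 B_seq=350 B_ack=1000

1000 350 350 1000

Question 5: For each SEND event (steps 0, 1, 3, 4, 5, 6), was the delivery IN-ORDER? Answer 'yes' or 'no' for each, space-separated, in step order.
Answer: yes yes no no no yes

Derivation:
Step 0: SEND seq=200 -> in-order
Step 1: SEND seq=1000 -> in-order
Step 3: SEND seq=490 -> out-of-order
Step 4: SEND seq=574 -> out-of-order
Step 5: SEND seq=726 -> out-of-order
Step 6: SEND seq=350 -> in-order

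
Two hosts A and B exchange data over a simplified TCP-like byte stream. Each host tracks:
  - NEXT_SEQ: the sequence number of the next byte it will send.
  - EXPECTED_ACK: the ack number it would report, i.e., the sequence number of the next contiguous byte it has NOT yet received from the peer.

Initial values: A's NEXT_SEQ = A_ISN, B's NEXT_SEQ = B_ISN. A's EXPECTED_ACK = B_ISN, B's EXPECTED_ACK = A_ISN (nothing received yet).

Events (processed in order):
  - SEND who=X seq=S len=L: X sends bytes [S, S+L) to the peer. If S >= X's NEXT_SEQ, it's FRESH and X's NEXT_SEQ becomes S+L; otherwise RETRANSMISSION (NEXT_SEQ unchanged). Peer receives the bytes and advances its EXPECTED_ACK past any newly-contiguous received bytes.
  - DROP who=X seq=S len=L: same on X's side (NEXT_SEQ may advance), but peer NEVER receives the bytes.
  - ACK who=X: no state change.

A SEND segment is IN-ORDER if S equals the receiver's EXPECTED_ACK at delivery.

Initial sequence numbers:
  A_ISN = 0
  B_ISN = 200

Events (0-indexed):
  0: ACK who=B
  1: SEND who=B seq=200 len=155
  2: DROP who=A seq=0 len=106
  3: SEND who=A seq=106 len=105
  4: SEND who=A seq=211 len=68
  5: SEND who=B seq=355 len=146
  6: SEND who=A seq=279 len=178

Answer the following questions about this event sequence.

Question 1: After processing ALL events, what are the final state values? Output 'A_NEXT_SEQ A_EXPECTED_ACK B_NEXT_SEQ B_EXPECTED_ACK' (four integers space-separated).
Answer: 457 501 501 0

Derivation:
After event 0: A_seq=0 A_ack=200 B_seq=200 B_ack=0
After event 1: A_seq=0 A_ack=355 B_seq=355 B_ack=0
After event 2: A_seq=106 A_ack=355 B_seq=355 B_ack=0
After event 3: A_seq=211 A_ack=355 B_seq=355 B_ack=0
After event 4: A_seq=279 A_ack=355 B_seq=355 B_ack=0
After event 5: A_seq=279 A_ack=501 B_seq=501 B_ack=0
After event 6: A_seq=457 A_ack=501 B_seq=501 B_ack=0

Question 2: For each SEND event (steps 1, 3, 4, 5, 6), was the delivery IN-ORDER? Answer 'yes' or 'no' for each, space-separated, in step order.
Step 1: SEND seq=200 -> in-order
Step 3: SEND seq=106 -> out-of-order
Step 4: SEND seq=211 -> out-of-order
Step 5: SEND seq=355 -> in-order
Step 6: SEND seq=279 -> out-of-order

Answer: yes no no yes no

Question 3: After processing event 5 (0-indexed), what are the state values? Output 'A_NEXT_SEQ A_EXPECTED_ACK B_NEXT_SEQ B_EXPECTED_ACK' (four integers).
After event 0: A_seq=0 A_ack=200 B_seq=200 B_ack=0
After event 1: A_seq=0 A_ack=355 B_seq=355 B_ack=0
After event 2: A_seq=106 A_ack=355 B_seq=355 B_ack=0
After event 3: A_seq=211 A_ack=355 B_seq=355 B_ack=0
After event 4: A_seq=279 A_ack=355 B_seq=355 B_ack=0
After event 5: A_seq=279 A_ack=501 B_seq=501 B_ack=0

279 501 501 0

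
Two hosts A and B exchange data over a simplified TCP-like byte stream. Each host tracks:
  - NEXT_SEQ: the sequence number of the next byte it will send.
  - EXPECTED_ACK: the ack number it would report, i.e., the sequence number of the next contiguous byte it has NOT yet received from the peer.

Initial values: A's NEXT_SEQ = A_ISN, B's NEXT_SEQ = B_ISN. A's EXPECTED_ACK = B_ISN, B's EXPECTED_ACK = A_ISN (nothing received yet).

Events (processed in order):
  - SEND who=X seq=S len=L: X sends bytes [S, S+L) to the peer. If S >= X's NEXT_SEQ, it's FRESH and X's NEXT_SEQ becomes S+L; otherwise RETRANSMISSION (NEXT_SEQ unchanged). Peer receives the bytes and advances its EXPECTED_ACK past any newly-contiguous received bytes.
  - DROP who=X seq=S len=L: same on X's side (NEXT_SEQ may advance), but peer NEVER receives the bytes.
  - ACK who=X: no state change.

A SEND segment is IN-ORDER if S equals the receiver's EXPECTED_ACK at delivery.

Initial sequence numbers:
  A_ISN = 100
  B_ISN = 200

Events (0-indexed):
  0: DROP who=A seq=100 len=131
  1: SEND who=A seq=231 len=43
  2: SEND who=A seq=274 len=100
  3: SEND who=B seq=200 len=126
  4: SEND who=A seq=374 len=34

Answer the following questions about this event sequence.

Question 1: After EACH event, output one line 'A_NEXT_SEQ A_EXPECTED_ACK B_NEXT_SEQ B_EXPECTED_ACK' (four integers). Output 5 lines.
231 200 200 100
274 200 200 100
374 200 200 100
374 326 326 100
408 326 326 100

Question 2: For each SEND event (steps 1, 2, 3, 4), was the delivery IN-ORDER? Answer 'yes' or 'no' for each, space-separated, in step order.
Answer: no no yes no

Derivation:
Step 1: SEND seq=231 -> out-of-order
Step 2: SEND seq=274 -> out-of-order
Step 3: SEND seq=200 -> in-order
Step 4: SEND seq=374 -> out-of-order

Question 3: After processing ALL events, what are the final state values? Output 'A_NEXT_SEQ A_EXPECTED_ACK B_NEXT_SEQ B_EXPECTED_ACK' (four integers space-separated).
Answer: 408 326 326 100

Derivation:
After event 0: A_seq=231 A_ack=200 B_seq=200 B_ack=100
After event 1: A_seq=274 A_ack=200 B_seq=200 B_ack=100
After event 2: A_seq=374 A_ack=200 B_seq=200 B_ack=100
After event 3: A_seq=374 A_ack=326 B_seq=326 B_ack=100
After event 4: A_seq=408 A_ack=326 B_seq=326 B_ack=100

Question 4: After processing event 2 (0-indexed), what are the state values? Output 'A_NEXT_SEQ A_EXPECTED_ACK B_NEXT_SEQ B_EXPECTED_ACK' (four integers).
After event 0: A_seq=231 A_ack=200 B_seq=200 B_ack=100
After event 1: A_seq=274 A_ack=200 B_seq=200 B_ack=100
After event 2: A_seq=374 A_ack=200 B_seq=200 B_ack=100

374 200 200 100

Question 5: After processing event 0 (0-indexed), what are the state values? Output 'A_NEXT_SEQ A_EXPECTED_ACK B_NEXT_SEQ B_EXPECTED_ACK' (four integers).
After event 0: A_seq=231 A_ack=200 B_seq=200 B_ack=100

231 200 200 100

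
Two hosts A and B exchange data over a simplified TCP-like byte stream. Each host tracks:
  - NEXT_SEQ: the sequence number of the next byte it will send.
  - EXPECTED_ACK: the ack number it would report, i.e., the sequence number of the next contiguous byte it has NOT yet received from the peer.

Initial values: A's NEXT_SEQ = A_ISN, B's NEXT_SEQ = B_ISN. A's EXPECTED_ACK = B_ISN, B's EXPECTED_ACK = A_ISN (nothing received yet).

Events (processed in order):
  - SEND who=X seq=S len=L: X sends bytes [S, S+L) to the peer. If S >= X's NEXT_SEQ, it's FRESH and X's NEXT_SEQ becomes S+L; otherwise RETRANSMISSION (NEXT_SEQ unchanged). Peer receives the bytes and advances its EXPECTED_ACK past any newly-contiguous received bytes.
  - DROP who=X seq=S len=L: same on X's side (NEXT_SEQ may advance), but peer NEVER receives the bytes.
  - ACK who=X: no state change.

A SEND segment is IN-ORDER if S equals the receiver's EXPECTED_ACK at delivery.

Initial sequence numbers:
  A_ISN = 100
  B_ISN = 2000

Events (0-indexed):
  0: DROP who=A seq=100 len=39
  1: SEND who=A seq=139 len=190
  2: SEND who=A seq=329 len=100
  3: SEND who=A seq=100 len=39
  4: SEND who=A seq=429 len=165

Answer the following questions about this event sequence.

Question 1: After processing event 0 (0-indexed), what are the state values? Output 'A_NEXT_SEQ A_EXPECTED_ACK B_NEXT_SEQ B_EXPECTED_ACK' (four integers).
After event 0: A_seq=139 A_ack=2000 B_seq=2000 B_ack=100

139 2000 2000 100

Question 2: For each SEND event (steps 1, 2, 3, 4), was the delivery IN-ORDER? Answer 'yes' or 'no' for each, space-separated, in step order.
Step 1: SEND seq=139 -> out-of-order
Step 2: SEND seq=329 -> out-of-order
Step 3: SEND seq=100 -> in-order
Step 4: SEND seq=429 -> in-order

Answer: no no yes yes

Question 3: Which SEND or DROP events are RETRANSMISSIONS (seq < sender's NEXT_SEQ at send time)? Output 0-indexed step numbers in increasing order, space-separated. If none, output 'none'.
Answer: 3

Derivation:
Step 0: DROP seq=100 -> fresh
Step 1: SEND seq=139 -> fresh
Step 2: SEND seq=329 -> fresh
Step 3: SEND seq=100 -> retransmit
Step 4: SEND seq=429 -> fresh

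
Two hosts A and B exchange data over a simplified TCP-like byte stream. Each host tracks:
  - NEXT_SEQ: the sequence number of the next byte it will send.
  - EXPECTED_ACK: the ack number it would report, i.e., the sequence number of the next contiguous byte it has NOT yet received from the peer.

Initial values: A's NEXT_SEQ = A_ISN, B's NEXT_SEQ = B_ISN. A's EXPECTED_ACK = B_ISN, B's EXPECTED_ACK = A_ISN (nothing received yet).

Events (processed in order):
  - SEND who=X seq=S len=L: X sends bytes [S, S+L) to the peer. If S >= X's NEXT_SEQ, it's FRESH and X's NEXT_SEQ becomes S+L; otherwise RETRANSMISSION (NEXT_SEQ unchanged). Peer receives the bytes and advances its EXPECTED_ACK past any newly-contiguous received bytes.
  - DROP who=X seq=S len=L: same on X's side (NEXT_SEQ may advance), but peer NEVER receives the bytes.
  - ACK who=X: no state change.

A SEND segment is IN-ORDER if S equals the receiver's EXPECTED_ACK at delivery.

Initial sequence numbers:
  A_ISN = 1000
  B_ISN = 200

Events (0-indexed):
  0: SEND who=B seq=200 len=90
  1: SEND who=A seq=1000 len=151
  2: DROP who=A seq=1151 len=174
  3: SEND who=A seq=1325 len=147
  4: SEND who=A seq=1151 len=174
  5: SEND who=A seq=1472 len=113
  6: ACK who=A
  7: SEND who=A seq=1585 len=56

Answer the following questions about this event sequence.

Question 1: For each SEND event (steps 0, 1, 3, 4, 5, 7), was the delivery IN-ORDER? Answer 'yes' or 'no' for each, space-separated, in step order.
Answer: yes yes no yes yes yes

Derivation:
Step 0: SEND seq=200 -> in-order
Step 1: SEND seq=1000 -> in-order
Step 3: SEND seq=1325 -> out-of-order
Step 4: SEND seq=1151 -> in-order
Step 5: SEND seq=1472 -> in-order
Step 7: SEND seq=1585 -> in-order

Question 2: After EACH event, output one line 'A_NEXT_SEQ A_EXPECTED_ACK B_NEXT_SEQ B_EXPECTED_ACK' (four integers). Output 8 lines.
1000 290 290 1000
1151 290 290 1151
1325 290 290 1151
1472 290 290 1151
1472 290 290 1472
1585 290 290 1585
1585 290 290 1585
1641 290 290 1641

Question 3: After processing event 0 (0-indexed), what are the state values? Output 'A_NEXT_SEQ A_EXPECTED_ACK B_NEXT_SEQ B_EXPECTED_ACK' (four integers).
After event 0: A_seq=1000 A_ack=290 B_seq=290 B_ack=1000

1000 290 290 1000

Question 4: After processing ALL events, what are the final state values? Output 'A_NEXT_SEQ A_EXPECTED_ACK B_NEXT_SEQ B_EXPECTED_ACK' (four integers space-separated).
Answer: 1641 290 290 1641

Derivation:
After event 0: A_seq=1000 A_ack=290 B_seq=290 B_ack=1000
After event 1: A_seq=1151 A_ack=290 B_seq=290 B_ack=1151
After event 2: A_seq=1325 A_ack=290 B_seq=290 B_ack=1151
After event 3: A_seq=1472 A_ack=290 B_seq=290 B_ack=1151
After event 4: A_seq=1472 A_ack=290 B_seq=290 B_ack=1472
After event 5: A_seq=1585 A_ack=290 B_seq=290 B_ack=1585
After event 6: A_seq=1585 A_ack=290 B_seq=290 B_ack=1585
After event 7: A_seq=1641 A_ack=290 B_seq=290 B_ack=1641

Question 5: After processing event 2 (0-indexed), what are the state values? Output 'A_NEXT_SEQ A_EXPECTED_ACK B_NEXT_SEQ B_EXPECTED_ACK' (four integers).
After event 0: A_seq=1000 A_ack=290 B_seq=290 B_ack=1000
After event 1: A_seq=1151 A_ack=290 B_seq=290 B_ack=1151
After event 2: A_seq=1325 A_ack=290 B_seq=290 B_ack=1151

1325 290 290 1151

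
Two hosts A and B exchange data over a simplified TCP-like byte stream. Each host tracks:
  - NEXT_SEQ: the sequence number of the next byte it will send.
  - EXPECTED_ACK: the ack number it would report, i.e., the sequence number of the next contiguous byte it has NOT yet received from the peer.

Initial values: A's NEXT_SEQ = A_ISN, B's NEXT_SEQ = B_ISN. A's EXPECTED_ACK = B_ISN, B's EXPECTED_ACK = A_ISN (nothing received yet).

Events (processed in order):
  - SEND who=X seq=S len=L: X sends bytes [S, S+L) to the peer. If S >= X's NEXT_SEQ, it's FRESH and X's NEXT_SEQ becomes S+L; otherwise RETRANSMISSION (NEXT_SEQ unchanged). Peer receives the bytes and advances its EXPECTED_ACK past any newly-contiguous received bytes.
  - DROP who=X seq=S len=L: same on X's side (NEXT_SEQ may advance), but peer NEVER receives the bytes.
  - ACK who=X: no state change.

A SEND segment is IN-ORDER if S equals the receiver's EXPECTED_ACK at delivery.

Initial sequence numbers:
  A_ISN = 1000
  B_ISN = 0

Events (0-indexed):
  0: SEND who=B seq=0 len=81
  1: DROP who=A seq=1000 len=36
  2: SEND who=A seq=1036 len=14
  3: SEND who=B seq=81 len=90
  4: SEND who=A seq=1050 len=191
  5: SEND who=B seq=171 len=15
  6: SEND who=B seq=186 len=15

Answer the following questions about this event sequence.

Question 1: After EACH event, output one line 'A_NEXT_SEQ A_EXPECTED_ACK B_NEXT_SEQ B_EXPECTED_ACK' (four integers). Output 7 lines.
1000 81 81 1000
1036 81 81 1000
1050 81 81 1000
1050 171 171 1000
1241 171 171 1000
1241 186 186 1000
1241 201 201 1000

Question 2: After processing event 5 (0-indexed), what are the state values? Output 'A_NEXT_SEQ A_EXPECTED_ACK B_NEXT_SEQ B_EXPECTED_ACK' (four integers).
After event 0: A_seq=1000 A_ack=81 B_seq=81 B_ack=1000
After event 1: A_seq=1036 A_ack=81 B_seq=81 B_ack=1000
After event 2: A_seq=1050 A_ack=81 B_seq=81 B_ack=1000
After event 3: A_seq=1050 A_ack=171 B_seq=171 B_ack=1000
After event 4: A_seq=1241 A_ack=171 B_seq=171 B_ack=1000
After event 5: A_seq=1241 A_ack=186 B_seq=186 B_ack=1000

1241 186 186 1000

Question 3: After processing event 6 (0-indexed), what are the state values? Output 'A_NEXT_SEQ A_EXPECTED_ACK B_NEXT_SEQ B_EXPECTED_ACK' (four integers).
After event 0: A_seq=1000 A_ack=81 B_seq=81 B_ack=1000
After event 1: A_seq=1036 A_ack=81 B_seq=81 B_ack=1000
After event 2: A_seq=1050 A_ack=81 B_seq=81 B_ack=1000
After event 3: A_seq=1050 A_ack=171 B_seq=171 B_ack=1000
After event 4: A_seq=1241 A_ack=171 B_seq=171 B_ack=1000
After event 5: A_seq=1241 A_ack=186 B_seq=186 B_ack=1000
After event 6: A_seq=1241 A_ack=201 B_seq=201 B_ack=1000

1241 201 201 1000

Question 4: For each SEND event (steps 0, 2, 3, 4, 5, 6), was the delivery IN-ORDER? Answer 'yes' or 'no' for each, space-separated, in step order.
Answer: yes no yes no yes yes

Derivation:
Step 0: SEND seq=0 -> in-order
Step 2: SEND seq=1036 -> out-of-order
Step 3: SEND seq=81 -> in-order
Step 4: SEND seq=1050 -> out-of-order
Step 5: SEND seq=171 -> in-order
Step 6: SEND seq=186 -> in-order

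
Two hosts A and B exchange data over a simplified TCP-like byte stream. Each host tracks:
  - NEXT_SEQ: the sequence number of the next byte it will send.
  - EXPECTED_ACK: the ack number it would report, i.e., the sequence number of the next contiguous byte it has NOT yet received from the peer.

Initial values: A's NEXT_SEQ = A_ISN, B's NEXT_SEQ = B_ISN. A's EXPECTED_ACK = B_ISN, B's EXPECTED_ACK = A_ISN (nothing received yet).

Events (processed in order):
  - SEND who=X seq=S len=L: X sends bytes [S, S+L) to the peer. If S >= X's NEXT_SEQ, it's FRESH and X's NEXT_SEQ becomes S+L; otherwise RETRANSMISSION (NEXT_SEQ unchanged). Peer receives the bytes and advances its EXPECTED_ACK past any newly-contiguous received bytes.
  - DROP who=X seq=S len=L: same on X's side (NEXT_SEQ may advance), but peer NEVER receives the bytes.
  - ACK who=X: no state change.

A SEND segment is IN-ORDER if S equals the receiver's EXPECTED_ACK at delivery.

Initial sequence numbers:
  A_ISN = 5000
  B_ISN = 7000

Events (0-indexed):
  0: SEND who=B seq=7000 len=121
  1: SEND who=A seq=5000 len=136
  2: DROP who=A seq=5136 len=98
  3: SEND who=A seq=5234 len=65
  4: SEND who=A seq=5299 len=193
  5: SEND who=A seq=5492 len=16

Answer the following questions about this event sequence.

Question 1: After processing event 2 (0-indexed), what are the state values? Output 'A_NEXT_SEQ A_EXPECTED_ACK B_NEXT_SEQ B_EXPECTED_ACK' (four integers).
After event 0: A_seq=5000 A_ack=7121 B_seq=7121 B_ack=5000
After event 1: A_seq=5136 A_ack=7121 B_seq=7121 B_ack=5136
After event 2: A_seq=5234 A_ack=7121 B_seq=7121 B_ack=5136

5234 7121 7121 5136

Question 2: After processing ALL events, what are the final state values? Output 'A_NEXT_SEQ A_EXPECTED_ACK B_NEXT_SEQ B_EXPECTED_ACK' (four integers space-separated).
After event 0: A_seq=5000 A_ack=7121 B_seq=7121 B_ack=5000
After event 1: A_seq=5136 A_ack=7121 B_seq=7121 B_ack=5136
After event 2: A_seq=5234 A_ack=7121 B_seq=7121 B_ack=5136
After event 3: A_seq=5299 A_ack=7121 B_seq=7121 B_ack=5136
After event 4: A_seq=5492 A_ack=7121 B_seq=7121 B_ack=5136
After event 5: A_seq=5508 A_ack=7121 B_seq=7121 B_ack=5136

Answer: 5508 7121 7121 5136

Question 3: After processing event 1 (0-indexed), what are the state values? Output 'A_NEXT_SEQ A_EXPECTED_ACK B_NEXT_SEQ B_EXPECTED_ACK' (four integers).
After event 0: A_seq=5000 A_ack=7121 B_seq=7121 B_ack=5000
After event 1: A_seq=5136 A_ack=7121 B_seq=7121 B_ack=5136

5136 7121 7121 5136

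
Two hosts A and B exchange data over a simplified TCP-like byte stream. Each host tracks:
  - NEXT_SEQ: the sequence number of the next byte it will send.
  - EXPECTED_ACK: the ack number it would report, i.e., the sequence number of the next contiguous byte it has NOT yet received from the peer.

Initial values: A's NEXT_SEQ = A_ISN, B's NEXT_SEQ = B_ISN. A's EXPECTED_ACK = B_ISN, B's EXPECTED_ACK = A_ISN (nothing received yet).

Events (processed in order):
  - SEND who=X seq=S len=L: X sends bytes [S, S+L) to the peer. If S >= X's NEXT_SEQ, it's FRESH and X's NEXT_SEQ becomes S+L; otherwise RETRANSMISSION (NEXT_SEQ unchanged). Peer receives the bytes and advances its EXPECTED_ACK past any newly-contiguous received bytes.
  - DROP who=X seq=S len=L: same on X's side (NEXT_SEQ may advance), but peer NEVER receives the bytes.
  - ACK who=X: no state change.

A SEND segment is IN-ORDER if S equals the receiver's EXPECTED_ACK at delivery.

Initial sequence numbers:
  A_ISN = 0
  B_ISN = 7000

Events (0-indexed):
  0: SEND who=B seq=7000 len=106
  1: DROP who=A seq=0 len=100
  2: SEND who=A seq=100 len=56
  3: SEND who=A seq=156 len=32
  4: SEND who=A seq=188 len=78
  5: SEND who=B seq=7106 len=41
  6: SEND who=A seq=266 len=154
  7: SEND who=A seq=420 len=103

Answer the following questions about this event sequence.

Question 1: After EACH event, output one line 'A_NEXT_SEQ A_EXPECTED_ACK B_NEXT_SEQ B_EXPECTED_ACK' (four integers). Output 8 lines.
0 7106 7106 0
100 7106 7106 0
156 7106 7106 0
188 7106 7106 0
266 7106 7106 0
266 7147 7147 0
420 7147 7147 0
523 7147 7147 0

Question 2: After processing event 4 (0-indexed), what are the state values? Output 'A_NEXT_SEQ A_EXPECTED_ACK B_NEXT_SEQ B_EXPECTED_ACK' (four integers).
After event 0: A_seq=0 A_ack=7106 B_seq=7106 B_ack=0
After event 1: A_seq=100 A_ack=7106 B_seq=7106 B_ack=0
After event 2: A_seq=156 A_ack=7106 B_seq=7106 B_ack=0
After event 3: A_seq=188 A_ack=7106 B_seq=7106 B_ack=0
After event 4: A_seq=266 A_ack=7106 B_seq=7106 B_ack=0

266 7106 7106 0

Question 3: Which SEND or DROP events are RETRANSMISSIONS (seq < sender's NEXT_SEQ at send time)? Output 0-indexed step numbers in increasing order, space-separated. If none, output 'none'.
Answer: none

Derivation:
Step 0: SEND seq=7000 -> fresh
Step 1: DROP seq=0 -> fresh
Step 2: SEND seq=100 -> fresh
Step 3: SEND seq=156 -> fresh
Step 4: SEND seq=188 -> fresh
Step 5: SEND seq=7106 -> fresh
Step 6: SEND seq=266 -> fresh
Step 7: SEND seq=420 -> fresh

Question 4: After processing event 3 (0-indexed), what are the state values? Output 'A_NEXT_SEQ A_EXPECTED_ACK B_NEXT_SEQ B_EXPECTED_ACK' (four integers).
After event 0: A_seq=0 A_ack=7106 B_seq=7106 B_ack=0
After event 1: A_seq=100 A_ack=7106 B_seq=7106 B_ack=0
After event 2: A_seq=156 A_ack=7106 B_seq=7106 B_ack=0
After event 3: A_seq=188 A_ack=7106 B_seq=7106 B_ack=0

188 7106 7106 0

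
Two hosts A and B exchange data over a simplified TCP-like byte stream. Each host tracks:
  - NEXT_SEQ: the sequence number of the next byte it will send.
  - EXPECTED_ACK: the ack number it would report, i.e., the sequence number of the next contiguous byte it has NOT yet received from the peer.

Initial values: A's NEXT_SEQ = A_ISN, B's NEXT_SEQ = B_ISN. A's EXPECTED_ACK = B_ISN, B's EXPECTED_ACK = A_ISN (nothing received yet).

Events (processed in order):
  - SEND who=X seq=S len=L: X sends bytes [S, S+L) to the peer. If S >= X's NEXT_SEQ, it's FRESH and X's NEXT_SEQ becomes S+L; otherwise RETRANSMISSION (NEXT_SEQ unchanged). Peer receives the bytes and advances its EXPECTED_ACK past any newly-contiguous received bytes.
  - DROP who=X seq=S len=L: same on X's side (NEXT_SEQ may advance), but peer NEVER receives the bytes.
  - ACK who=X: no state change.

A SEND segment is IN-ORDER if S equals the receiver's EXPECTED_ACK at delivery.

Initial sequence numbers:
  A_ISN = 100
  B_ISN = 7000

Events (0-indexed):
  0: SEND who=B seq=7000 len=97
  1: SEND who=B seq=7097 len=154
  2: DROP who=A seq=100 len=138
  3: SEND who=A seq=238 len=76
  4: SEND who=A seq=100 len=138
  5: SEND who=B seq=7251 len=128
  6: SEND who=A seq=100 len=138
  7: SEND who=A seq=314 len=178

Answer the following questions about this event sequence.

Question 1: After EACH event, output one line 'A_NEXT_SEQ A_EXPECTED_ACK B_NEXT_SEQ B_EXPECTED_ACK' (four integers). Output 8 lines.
100 7097 7097 100
100 7251 7251 100
238 7251 7251 100
314 7251 7251 100
314 7251 7251 314
314 7379 7379 314
314 7379 7379 314
492 7379 7379 492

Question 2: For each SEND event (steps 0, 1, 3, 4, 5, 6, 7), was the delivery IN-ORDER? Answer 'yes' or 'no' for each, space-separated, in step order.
Step 0: SEND seq=7000 -> in-order
Step 1: SEND seq=7097 -> in-order
Step 3: SEND seq=238 -> out-of-order
Step 4: SEND seq=100 -> in-order
Step 5: SEND seq=7251 -> in-order
Step 6: SEND seq=100 -> out-of-order
Step 7: SEND seq=314 -> in-order

Answer: yes yes no yes yes no yes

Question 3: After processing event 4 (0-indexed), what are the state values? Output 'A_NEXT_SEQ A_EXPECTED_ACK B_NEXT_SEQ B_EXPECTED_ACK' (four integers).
After event 0: A_seq=100 A_ack=7097 B_seq=7097 B_ack=100
After event 1: A_seq=100 A_ack=7251 B_seq=7251 B_ack=100
After event 2: A_seq=238 A_ack=7251 B_seq=7251 B_ack=100
After event 3: A_seq=314 A_ack=7251 B_seq=7251 B_ack=100
After event 4: A_seq=314 A_ack=7251 B_seq=7251 B_ack=314

314 7251 7251 314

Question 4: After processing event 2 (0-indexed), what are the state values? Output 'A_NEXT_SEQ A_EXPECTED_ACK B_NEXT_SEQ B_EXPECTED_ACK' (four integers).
After event 0: A_seq=100 A_ack=7097 B_seq=7097 B_ack=100
After event 1: A_seq=100 A_ack=7251 B_seq=7251 B_ack=100
After event 2: A_seq=238 A_ack=7251 B_seq=7251 B_ack=100

238 7251 7251 100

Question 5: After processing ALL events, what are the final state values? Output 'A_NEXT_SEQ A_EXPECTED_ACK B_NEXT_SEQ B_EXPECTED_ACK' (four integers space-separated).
Answer: 492 7379 7379 492

Derivation:
After event 0: A_seq=100 A_ack=7097 B_seq=7097 B_ack=100
After event 1: A_seq=100 A_ack=7251 B_seq=7251 B_ack=100
After event 2: A_seq=238 A_ack=7251 B_seq=7251 B_ack=100
After event 3: A_seq=314 A_ack=7251 B_seq=7251 B_ack=100
After event 4: A_seq=314 A_ack=7251 B_seq=7251 B_ack=314
After event 5: A_seq=314 A_ack=7379 B_seq=7379 B_ack=314
After event 6: A_seq=314 A_ack=7379 B_seq=7379 B_ack=314
After event 7: A_seq=492 A_ack=7379 B_seq=7379 B_ack=492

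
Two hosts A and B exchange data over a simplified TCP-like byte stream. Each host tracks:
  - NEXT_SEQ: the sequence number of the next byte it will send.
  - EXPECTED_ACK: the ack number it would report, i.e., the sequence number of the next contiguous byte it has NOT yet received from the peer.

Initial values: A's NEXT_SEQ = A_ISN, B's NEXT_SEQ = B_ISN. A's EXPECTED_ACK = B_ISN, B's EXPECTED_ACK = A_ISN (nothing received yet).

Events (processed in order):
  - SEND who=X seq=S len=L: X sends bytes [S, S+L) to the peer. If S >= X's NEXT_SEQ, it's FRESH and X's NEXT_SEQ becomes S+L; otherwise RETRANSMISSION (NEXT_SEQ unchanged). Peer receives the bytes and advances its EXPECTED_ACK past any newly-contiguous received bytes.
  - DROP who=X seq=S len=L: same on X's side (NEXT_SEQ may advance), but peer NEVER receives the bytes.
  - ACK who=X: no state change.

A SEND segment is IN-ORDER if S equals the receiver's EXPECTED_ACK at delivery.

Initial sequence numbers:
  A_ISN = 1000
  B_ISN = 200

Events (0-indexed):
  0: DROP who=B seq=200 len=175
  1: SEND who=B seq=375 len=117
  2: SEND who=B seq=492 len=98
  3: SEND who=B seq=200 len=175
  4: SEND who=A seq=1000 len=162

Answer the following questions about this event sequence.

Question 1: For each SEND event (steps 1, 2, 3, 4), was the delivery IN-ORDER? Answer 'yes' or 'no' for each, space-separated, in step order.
Answer: no no yes yes

Derivation:
Step 1: SEND seq=375 -> out-of-order
Step 2: SEND seq=492 -> out-of-order
Step 3: SEND seq=200 -> in-order
Step 4: SEND seq=1000 -> in-order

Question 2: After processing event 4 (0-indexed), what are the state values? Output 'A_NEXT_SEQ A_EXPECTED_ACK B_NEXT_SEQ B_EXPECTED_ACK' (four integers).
After event 0: A_seq=1000 A_ack=200 B_seq=375 B_ack=1000
After event 1: A_seq=1000 A_ack=200 B_seq=492 B_ack=1000
After event 2: A_seq=1000 A_ack=200 B_seq=590 B_ack=1000
After event 3: A_seq=1000 A_ack=590 B_seq=590 B_ack=1000
After event 4: A_seq=1162 A_ack=590 B_seq=590 B_ack=1162

1162 590 590 1162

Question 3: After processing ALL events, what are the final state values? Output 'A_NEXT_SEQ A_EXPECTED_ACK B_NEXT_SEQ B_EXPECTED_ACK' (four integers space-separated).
After event 0: A_seq=1000 A_ack=200 B_seq=375 B_ack=1000
After event 1: A_seq=1000 A_ack=200 B_seq=492 B_ack=1000
After event 2: A_seq=1000 A_ack=200 B_seq=590 B_ack=1000
After event 3: A_seq=1000 A_ack=590 B_seq=590 B_ack=1000
After event 4: A_seq=1162 A_ack=590 B_seq=590 B_ack=1162

Answer: 1162 590 590 1162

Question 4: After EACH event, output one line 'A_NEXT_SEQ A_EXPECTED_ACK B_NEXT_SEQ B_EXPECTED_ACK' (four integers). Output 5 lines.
1000 200 375 1000
1000 200 492 1000
1000 200 590 1000
1000 590 590 1000
1162 590 590 1162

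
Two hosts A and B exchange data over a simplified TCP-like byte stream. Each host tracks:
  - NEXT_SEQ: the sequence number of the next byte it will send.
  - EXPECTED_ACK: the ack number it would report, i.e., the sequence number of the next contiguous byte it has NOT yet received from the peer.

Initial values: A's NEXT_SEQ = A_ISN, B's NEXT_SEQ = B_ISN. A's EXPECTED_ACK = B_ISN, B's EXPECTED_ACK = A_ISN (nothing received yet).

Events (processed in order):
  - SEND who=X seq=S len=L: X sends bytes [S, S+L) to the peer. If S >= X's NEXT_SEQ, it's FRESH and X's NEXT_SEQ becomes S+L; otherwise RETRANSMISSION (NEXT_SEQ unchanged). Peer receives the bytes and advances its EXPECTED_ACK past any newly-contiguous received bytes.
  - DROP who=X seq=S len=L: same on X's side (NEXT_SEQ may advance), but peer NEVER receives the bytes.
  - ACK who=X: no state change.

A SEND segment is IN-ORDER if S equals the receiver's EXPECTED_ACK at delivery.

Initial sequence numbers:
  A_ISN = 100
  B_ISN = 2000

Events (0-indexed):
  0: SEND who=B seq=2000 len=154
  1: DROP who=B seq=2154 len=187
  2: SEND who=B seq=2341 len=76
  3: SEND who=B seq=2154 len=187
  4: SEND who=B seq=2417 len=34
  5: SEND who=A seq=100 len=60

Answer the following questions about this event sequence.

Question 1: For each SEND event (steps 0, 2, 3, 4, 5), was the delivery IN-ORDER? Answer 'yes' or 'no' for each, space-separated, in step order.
Step 0: SEND seq=2000 -> in-order
Step 2: SEND seq=2341 -> out-of-order
Step 3: SEND seq=2154 -> in-order
Step 4: SEND seq=2417 -> in-order
Step 5: SEND seq=100 -> in-order

Answer: yes no yes yes yes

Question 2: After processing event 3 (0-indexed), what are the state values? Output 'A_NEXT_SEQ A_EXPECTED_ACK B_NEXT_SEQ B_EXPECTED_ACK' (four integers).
After event 0: A_seq=100 A_ack=2154 B_seq=2154 B_ack=100
After event 1: A_seq=100 A_ack=2154 B_seq=2341 B_ack=100
After event 2: A_seq=100 A_ack=2154 B_seq=2417 B_ack=100
After event 3: A_seq=100 A_ack=2417 B_seq=2417 B_ack=100

100 2417 2417 100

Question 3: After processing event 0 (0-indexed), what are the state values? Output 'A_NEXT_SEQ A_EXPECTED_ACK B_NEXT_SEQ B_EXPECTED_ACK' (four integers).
After event 0: A_seq=100 A_ack=2154 B_seq=2154 B_ack=100

100 2154 2154 100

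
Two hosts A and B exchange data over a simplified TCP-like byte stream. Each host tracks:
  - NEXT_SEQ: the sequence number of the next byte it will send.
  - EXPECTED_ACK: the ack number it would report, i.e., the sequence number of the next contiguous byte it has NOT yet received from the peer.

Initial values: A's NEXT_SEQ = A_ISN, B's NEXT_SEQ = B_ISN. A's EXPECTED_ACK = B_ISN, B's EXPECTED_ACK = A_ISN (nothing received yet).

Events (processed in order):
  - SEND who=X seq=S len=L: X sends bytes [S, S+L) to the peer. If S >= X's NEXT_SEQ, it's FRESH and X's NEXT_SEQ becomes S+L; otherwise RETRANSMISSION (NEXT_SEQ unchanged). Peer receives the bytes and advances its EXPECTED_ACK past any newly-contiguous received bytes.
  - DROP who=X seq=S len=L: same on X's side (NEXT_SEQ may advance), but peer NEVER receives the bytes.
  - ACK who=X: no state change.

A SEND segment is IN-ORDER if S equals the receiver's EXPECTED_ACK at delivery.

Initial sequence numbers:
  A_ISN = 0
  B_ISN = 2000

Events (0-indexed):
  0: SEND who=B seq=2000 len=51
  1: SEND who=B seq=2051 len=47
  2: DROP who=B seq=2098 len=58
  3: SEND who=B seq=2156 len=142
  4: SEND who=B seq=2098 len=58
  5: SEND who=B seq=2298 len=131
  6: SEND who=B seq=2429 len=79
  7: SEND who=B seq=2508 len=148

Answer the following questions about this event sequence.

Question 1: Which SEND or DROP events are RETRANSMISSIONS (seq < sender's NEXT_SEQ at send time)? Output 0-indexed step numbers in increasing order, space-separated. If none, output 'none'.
Step 0: SEND seq=2000 -> fresh
Step 1: SEND seq=2051 -> fresh
Step 2: DROP seq=2098 -> fresh
Step 3: SEND seq=2156 -> fresh
Step 4: SEND seq=2098 -> retransmit
Step 5: SEND seq=2298 -> fresh
Step 6: SEND seq=2429 -> fresh
Step 7: SEND seq=2508 -> fresh

Answer: 4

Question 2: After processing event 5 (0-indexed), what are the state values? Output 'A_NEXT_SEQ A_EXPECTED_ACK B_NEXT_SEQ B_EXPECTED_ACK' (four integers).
After event 0: A_seq=0 A_ack=2051 B_seq=2051 B_ack=0
After event 1: A_seq=0 A_ack=2098 B_seq=2098 B_ack=0
After event 2: A_seq=0 A_ack=2098 B_seq=2156 B_ack=0
After event 3: A_seq=0 A_ack=2098 B_seq=2298 B_ack=0
After event 4: A_seq=0 A_ack=2298 B_seq=2298 B_ack=0
After event 5: A_seq=0 A_ack=2429 B_seq=2429 B_ack=0

0 2429 2429 0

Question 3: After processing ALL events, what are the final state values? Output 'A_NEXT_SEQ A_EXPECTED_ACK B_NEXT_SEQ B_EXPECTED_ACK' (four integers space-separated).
Answer: 0 2656 2656 0

Derivation:
After event 0: A_seq=0 A_ack=2051 B_seq=2051 B_ack=0
After event 1: A_seq=0 A_ack=2098 B_seq=2098 B_ack=0
After event 2: A_seq=0 A_ack=2098 B_seq=2156 B_ack=0
After event 3: A_seq=0 A_ack=2098 B_seq=2298 B_ack=0
After event 4: A_seq=0 A_ack=2298 B_seq=2298 B_ack=0
After event 5: A_seq=0 A_ack=2429 B_seq=2429 B_ack=0
After event 6: A_seq=0 A_ack=2508 B_seq=2508 B_ack=0
After event 7: A_seq=0 A_ack=2656 B_seq=2656 B_ack=0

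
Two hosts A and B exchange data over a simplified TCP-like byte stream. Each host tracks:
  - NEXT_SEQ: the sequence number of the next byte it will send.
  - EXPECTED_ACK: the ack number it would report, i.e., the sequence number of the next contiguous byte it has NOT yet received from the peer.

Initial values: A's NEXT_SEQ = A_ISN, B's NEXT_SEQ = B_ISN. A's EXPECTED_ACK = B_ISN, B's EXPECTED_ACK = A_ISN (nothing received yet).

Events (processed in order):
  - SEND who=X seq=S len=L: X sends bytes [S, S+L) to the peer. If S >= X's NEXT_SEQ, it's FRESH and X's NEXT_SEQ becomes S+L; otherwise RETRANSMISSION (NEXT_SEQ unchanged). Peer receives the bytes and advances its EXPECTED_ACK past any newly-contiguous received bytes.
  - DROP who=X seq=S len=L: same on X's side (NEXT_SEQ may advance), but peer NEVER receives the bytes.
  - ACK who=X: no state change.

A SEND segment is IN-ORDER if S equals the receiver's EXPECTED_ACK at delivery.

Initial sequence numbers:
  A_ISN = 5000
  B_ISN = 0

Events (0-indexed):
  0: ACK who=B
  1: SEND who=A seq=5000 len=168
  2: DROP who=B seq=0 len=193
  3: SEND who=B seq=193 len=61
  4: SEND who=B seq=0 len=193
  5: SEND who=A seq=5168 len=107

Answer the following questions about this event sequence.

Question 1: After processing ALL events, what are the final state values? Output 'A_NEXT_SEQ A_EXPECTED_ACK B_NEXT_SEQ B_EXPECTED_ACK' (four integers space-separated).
After event 0: A_seq=5000 A_ack=0 B_seq=0 B_ack=5000
After event 1: A_seq=5168 A_ack=0 B_seq=0 B_ack=5168
After event 2: A_seq=5168 A_ack=0 B_seq=193 B_ack=5168
After event 3: A_seq=5168 A_ack=0 B_seq=254 B_ack=5168
After event 4: A_seq=5168 A_ack=254 B_seq=254 B_ack=5168
After event 5: A_seq=5275 A_ack=254 B_seq=254 B_ack=5275

Answer: 5275 254 254 5275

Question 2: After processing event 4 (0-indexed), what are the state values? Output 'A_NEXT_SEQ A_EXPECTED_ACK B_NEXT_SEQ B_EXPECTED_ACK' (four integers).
After event 0: A_seq=5000 A_ack=0 B_seq=0 B_ack=5000
After event 1: A_seq=5168 A_ack=0 B_seq=0 B_ack=5168
After event 2: A_seq=5168 A_ack=0 B_seq=193 B_ack=5168
After event 3: A_seq=5168 A_ack=0 B_seq=254 B_ack=5168
After event 4: A_seq=5168 A_ack=254 B_seq=254 B_ack=5168

5168 254 254 5168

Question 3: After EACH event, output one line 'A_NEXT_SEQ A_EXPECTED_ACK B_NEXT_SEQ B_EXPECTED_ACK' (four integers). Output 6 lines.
5000 0 0 5000
5168 0 0 5168
5168 0 193 5168
5168 0 254 5168
5168 254 254 5168
5275 254 254 5275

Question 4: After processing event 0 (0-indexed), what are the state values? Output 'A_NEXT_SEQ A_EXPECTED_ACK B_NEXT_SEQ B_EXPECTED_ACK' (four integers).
After event 0: A_seq=5000 A_ack=0 B_seq=0 B_ack=5000

5000 0 0 5000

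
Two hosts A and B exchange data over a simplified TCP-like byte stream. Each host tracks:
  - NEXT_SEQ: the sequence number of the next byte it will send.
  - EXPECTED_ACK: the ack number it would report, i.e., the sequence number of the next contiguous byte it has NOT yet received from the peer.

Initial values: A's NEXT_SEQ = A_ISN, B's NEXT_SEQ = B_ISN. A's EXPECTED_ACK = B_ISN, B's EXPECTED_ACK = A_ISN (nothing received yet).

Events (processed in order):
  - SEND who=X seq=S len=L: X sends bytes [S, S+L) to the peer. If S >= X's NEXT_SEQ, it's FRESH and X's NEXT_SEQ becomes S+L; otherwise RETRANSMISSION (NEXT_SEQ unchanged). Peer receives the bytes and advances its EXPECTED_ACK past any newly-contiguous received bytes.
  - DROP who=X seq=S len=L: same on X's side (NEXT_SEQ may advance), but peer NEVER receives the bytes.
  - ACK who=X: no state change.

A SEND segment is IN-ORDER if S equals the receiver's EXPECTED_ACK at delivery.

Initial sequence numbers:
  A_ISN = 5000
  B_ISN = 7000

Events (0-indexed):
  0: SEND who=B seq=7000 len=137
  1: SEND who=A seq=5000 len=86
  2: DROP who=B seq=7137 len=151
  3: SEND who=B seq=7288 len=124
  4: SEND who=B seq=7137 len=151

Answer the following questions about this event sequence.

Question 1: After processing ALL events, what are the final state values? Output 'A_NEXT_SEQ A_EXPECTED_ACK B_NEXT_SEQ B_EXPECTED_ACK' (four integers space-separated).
Answer: 5086 7412 7412 5086

Derivation:
After event 0: A_seq=5000 A_ack=7137 B_seq=7137 B_ack=5000
After event 1: A_seq=5086 A_ack=7137 B_seq=7137 B_ack=5086
After event 2: A_seq=5086 A_ack=7137 B_seq=7288 B_ack=5086
After event 3: A_seq=5086 A_ack=7137 B_seq=7412 B_ack=5086
After event 4: A_seq=5086 A_ack=7412 B_seq=7412 B_ack=5086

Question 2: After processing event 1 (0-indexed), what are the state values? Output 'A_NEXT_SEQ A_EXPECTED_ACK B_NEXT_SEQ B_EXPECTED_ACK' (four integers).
After event 0: A_seq=5000 A_ack=7137 B_seq=7137 B_ack=5000
After event 1: A_seq=5086 A_ack=7137 B_seq=7137 B_ack=5086

5086 7137 7137 5086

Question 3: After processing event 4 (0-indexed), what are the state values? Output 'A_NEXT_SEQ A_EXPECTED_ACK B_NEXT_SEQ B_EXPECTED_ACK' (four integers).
After event 0: A_seq=5000 A_ack=7137 B_seq=7137 B_ack=5000
After event 1: A_seq=5086 A_ack=7137 B_seq=7137 B_ack=5086
After event 2: A_seq=5086 A_ack=7137 B_seq=7288 B_ack=5086
After event 3: A_seq=5086 A_ack=7137 B_seq=7412 B_ack=5086
After event 4: A_seq=5086 A_ack=7412 B_seq=7412 B_ack=5086

5086 7412 7412 5086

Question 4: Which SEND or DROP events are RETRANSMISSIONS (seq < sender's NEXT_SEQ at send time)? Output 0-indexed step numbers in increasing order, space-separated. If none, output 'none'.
Step 0: SEND seq=7000 -> fresh
Step 1: SEND seq=5000 -> fresh
Step 2: DROP seq=7137 -> fresh
Step 3: SEND seq=7288 -> fresh
Step 4: SEND seq=7137 -> retransmit

Answer: 4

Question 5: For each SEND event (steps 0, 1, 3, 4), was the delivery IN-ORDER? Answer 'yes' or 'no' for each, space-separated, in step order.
Answer: yes yes no yes

Derivation:
Step 0: SEND seq=7000 -> in-order
Step 1: SEND seq=5000 -> in-order
Step 3: SEND seq=7288 -> out-of-order
Step 4: SEND seq=7137 -> in-order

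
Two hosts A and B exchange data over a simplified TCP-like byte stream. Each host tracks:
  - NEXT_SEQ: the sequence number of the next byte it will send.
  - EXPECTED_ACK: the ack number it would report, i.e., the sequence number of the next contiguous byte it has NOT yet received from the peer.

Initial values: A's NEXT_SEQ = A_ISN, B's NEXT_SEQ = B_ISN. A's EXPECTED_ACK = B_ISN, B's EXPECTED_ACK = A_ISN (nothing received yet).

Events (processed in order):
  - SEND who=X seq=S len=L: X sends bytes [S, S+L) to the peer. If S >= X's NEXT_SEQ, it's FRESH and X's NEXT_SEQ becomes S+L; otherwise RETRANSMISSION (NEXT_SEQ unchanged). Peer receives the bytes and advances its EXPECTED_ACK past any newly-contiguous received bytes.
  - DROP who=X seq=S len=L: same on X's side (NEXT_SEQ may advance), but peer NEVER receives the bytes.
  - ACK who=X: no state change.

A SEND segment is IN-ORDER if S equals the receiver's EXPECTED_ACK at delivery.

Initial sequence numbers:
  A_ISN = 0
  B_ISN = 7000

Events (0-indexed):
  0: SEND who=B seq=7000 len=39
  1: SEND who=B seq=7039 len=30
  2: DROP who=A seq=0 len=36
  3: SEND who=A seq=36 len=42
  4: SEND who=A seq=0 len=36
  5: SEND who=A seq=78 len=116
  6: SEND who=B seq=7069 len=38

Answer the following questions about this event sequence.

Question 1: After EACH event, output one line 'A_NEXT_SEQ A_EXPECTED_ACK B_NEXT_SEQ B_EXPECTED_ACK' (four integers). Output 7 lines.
0 7039 7039 0
0 7069 7069 0
36 7069 7069 0
78 7069 7069 0
78 7069 7069 78
194 7069 7069 194
194 7107 7107 194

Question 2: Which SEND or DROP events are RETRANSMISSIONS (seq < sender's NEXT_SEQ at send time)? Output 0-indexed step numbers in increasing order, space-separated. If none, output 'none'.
Answer: 4

Derivation:
Step 0: SEND seq=7000 -> fresh
Step 1: SEND seq=7039 -> fresh
Step 2: DROP seq=0 -> fresh
Step 3: SEND seq=36 -> fresh
Step 4: SEND seq=0 -> retransmit
Step 5: SEND seq=78 -> fresh
Step 6: SEND seq=7069 -> fresh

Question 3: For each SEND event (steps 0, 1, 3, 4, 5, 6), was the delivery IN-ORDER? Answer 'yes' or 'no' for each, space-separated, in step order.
Step 0: SEND seq=7000 -> in-order
Step 1: SEND seq=7039 -> in-order
Step 3: SEND seq=36 -> out-of-order
Step 4: SEND seq=0 -> in-order
Step 5: SEND seq=78 -> in-order
Step 6: SEND seq=7069 -> in-order

Answer: yes yes no yes yes yes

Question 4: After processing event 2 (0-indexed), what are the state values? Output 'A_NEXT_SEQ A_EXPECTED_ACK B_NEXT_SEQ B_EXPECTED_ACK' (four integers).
After event 0: A_seq=0 A_ack=7039 B_seq=7039 B_ack=0
After event 1: A_seq=0 A_ack=7069 B_seq=7069 B_ack=0
After event 2: A_seq=36 A_ack=7069 B_seq=7069 B_ack=0

36 7069 7069 0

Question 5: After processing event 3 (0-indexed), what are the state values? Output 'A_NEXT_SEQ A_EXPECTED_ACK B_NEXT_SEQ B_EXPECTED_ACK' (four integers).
After event 0: A_seq=0 A_ack=7039 B_seq=7039 B_ack=0
After event 1: A_seq=0 A_ack=7069 B_seq=7069 B_ack=0
After event 2: A_seq=36 A_ack=7069 B_seq=7069 B_ack=0
After event 3: A_seq=78 A_ack=7069 B_seq=7069 B_ack=0

78 7069 7069 0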